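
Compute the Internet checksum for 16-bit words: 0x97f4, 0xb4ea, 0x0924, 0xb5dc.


Sum all words (with carry folding):
+ 0x97f4 = 0x97f4
+ 0xb4ea = 0x4cdf
+ 0x0924 = 0x5603
+ 0xb5dc = 0x0be0
One's complement: ~0x0be0
Checksum = 0xf41f


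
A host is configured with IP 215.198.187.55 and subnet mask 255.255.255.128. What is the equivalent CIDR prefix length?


Binary: 11111111.11111111.11111111.10000000
Count leading 1s
Prefix: /25


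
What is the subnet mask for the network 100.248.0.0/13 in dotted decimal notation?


/13 means 13 network bits, 19 host bits
Binary: 11111111111110000000000000000000
Mask: 255.248.0.0


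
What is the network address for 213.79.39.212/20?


IP:   11010101.01001111.00100111.11010100
Mask: 11111111.11111111.11110000.00000000
AND operation:
Net:  11010101.01001111.00100000.00000000
Network: 213.79.32.0/20


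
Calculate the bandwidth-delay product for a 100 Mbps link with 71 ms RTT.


BDP = bandwidth * RTT
= 100 Mbps * 71 ms
= 100 * 1e6 * 71 / 1000 bits
= 7100000 bits
= 887500 bytes
= 866.6992 KB
BDP = 7100000 bits (887500 bytes)


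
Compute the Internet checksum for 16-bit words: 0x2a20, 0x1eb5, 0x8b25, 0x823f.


Sum all words (with carry folding):
+ 0x2a20 = 0x2a20
+ 0x1eb5 = 0x48d5
+ 0x8b25 = 0xd3fa
+ 0x823f = 0x563a
One's complement: ~0x563a
Checksum = 0xa9c5


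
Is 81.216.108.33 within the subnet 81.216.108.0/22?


Subnet network: 81.216.108.0
Test IP AND mask: 81.216.108.0
Yes, 81.216.108.33 is in 81.216.108.0/22


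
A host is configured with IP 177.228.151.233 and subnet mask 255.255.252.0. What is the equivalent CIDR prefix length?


Binary: 11111111.11111111.11111100.00000000
Count leading 1s
Prefix: /22


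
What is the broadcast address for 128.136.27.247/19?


Network: 128.136.0.0/19
Host bits = 13
Set all host bits to 1:
Broadcast: 128.136.31.255


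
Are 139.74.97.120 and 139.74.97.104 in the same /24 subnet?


Mask: 255.255.255.0
139.74.97.120 AND mask = 139.74.97.0
139.74.97.104 AND mask = 139.74.97.0
Yes, same subnet (139.74.97.0)


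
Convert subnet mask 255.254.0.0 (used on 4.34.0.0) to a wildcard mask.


Subnet mask: 255.254.0.0
Wildcard = 255.255.255.255 - subnet mask
255 - 255 = 0
255 - 254 = 1
255 - 0 = 255
255 - 0 = 255
Wildcard: 0.1.255.255


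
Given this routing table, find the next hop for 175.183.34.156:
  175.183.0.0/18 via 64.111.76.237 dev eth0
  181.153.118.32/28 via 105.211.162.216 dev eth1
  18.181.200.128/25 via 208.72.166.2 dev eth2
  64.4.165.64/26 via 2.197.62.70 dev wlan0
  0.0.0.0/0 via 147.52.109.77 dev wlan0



Longest prefix match for 175.183.34.156:
  /18 175.183.0.0: MATCH
  /28 181.153.118.32: no
  /25 18.181.200.128: no
  /26 64.4.165.64: no
  /0 0.0.0.0: MATCH
Selected: next-hop 64.111.76.237 via eth0 (matched /18)


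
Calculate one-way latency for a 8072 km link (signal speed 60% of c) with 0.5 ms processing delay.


Speed = 0.6 * 3e5 km/s = 180000 km/s
Propagation delay = 8072 / 180000 = 0.0448 s = 44.8444 ms
Processing delay = 0.5 ms
Total one-way latency = 45.3444 ms


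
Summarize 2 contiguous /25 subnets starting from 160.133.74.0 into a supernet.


Original prefix: /25
Number of subnets: 2 = 2^1
New prefix = 25 - 1 = 24
Supernet: 160.133.74.0/24


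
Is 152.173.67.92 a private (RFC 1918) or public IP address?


RFC 1918 private ranges:
  10.0.0.0/8 (10.0.0.0 - 10.255.255.255)
  172.16.0.0/12 (172.16.0.0 - 172.31.255.255)
  192.168.0.0/16 (192.168.0.0 - 192.168.255.255)
Public (not in any RFC 1918 range)


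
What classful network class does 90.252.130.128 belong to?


First octet: 90
Binary: 01011010
0xxxxxxx -> Class A (1-126)
Class A, default mask 255.0.0.0 (/8)


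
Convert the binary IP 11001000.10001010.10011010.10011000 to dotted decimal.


11001000 = 200
10001010 = 138
10011010 = 154
10011000 = 152
IP: 200.138.154.152


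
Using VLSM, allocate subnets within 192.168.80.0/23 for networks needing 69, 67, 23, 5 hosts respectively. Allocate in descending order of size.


69 hosts -> /25 (126 usable): 192.168.80.0/25
67 hosts -> /25 (126 usable): 192.168.80.128/25
23 hosts -> /27 (30 usable): 192.168.81.0/27
5 hosts -> /29 (6 usable): 192.168.81.32/29
Allocation: 192.168.80.0/25 (69 hosts, 126 usable); 192.168.80.128/25 (67 hosts, 126 usable); 192.168.81.0/27 (23 hosts, 30 usable); 192.168.81.32/29 (5 hosts, 6 usable)


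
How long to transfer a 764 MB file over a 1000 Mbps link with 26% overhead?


Effective throughput = 1000 * (1 - 26/100) = 740 Mbps
File size in Mb = 764 * 8 = 6112 Mb
Time = 6112 / 740
Time = 8.2595 seconds


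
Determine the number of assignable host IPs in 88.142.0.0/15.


Host bits = 32 - 15 = 17
Total addresses = 2^17 = 131072
Usable = total - 2 (network and broadcast)
Usable hosts: 131070


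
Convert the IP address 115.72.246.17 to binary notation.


115 = 01110011
72 = 01001000
246 = 11110110
17 = 00010001
Binary: 01110011.01001000.11110110.00010001


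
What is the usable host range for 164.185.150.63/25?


Network: 164.185.150.0
Broadcast: 164.185.150.127
First usable = network + 1
Last usable = broadcast - 1
Range: 164.185.150.1 to 164.185.150.126


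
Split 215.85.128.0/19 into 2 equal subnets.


New prefix = 19 + 1 = 20
Each subnet has 4096 addresses
  215.85.128.0/20
  215.85.144.0/20
Subnets: 215.85.128.0/20, 215.85.144.0/20


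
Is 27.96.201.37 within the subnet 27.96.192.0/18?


Subnet network: 27.96.192.0
Test IP AND mask: 27.96.192.0
Yes, 27.96.201.37 is in 27.96.192.0/18


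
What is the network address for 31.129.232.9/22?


IP:   00011111.10000001.11101000.00001001
Mask: 11111111.11111111.11111100.00000000
AND operation:
Net:  00011111.10000001.11101000.00000000
Network: 31.129.232.0/22


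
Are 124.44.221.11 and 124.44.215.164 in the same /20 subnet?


Mask: 255.255.240.0
124.44.221.11 AND mask = 124.44.208.0
124.44.215.164 AND mask = 124.44.208.0
Yes, same subnet (124.44.208.0)


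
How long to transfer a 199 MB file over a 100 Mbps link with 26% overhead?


Effective throughput = 100 * (1 - 26/100) = 74 Mbps
File size in Mb = 199 * 8 = 1592 Mb
Time = 1592 / 74
Time = 21.5135 seconds


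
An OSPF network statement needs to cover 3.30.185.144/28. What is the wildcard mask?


Subnet mask: 255.255.255.240
Wildcard = 255.255.255.255 - subnet mask
255 - 255 = 0
255 - 255 = 0
255 - 255 = 0
255 - 240 = 15
Wildcard: 0.0.0.15


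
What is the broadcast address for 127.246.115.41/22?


Network: 127.246.112.0/22
Host bits = 10
Set all host bits to 1:
Broadcast: 127.246.115.255


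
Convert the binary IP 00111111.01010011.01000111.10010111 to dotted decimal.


00111111 = 63
01010011 = 83
01000111 = 71
10010111 = 151
IP: 63.83.71.151


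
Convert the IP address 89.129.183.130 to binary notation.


89 = 01011001
129 = 10000001
183 = 10110111
130 = 10000010
Binary: 01011001.10000001.10110111.10000010


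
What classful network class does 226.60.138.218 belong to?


First octet: 226
Binary: 11100010
1110xxxx -> Class D (224-239)
Class D (multicast), default mask N/A


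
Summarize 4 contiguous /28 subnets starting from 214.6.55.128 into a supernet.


Original prefix: /28
Number of subnets: 4 = 2^2
New prefix = 28 - 2 = 26
Supernet: 214.6.55.128/26


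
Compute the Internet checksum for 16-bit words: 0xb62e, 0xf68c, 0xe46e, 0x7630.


Sum all words (with carry folding):
+ 0xb62e = 0xb62e
+ 0xf68c = 0xacbb
+ 0xe46e = 0x912a
+ 0x7630 = 0x075b
One's complement: ~0x075b
Checksum = 0xf8a4


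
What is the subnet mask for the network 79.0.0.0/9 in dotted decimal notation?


/9 means 9 network bits, 23 host bits
Binary: 11111111100000000000000000000000
Mask: 255.128.0.0


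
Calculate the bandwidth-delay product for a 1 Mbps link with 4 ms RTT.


BDP = bandwidth * RTT
= 1 Mbps * 4 ms
= 1 * 1e6 * 4 / 1000 bits
= 4000 bits
= 500 bytes
BDP = 4000 bits (500 bytes)


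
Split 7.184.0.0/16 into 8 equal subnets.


New prefix = 16 + 3 = 19
Each subnet has 8192 addresses
  7.184.0.0/19
  7.184.32.0/19
  7.184.64.0/19
  7.184.96.0/19
  7.184.128.0/19
  7.184.160.0/19
  7.184.192.0/19
  7.184.224.0/19
Subnets: 7.184.0.0/19, 7.184.32.0/19, 7.184.64.0/19, 7.184.96.0/19, 7.184.128.0/19, 7.184.160.0/19, 7.184.192.0/19, 7.184.224.0/19


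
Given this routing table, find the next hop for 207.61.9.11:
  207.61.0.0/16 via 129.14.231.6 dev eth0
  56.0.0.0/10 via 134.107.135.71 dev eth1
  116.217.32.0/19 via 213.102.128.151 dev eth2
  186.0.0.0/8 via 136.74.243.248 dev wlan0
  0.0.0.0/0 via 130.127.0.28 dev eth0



Longest prefix match for 207.61.9.11:
  /16 207.61.0.0: MATCH
  /10 56.0.0.0: no
  /19 116.217.32.0: no
  /8 186.0.0.0: no
  /0 0.0.0.0: MATCH
Selected: next-hop 129.14.231.6 via eth0 (matched /16)


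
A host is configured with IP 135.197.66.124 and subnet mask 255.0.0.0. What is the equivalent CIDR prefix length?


Binary: 11111111.00000000.00000000.00000000
Count leading 1s
Prefix: /8


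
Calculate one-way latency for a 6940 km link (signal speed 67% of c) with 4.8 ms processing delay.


Speed = 0.67 * 3e5 km/s = 201000 km/s
Propagation delay = 6940 / 201000 = 0.0345 s = 34.5274 ms
Processing delay = 4.8 ms
Total one-way latency = 39.3274 ms


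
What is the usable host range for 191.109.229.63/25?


Network: 191.109.229.0
Broadcast: 191.109.229.127
First usable = network + 1
Last usable = broadcast - 1
Range: 191.109.229.1 to 191.109.229.126


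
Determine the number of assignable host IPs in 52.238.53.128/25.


Host bits = 32 - 25 = 7
Total addresses = 2^7 = 128
Usable = total - 2 (network and broadcast)
Usable hosts: 126


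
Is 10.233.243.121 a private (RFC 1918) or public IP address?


RFC 1918 private ranges:
  10.0.0.0/8 (10.0.0.0 - 10.255.255.255)
  172.16.0.0/12 (172.16.0.0 - 172.31.255.255)
  192.168.0.0/16 (192.168.0.0 - 192.168.255.255)
Private (in 10.0.0.0/8)


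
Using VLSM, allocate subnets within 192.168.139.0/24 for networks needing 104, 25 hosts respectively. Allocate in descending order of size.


104 hosts -> /25 (126 usable): 192.168.139.0/25
25 hosts -> /27 (30 usable): 192.168.139.128/27
Allocation: 192.168.139.0/25 (104 hosts, 126 usable); 192.168.139.128/27 (25 hosts, 30 usable)


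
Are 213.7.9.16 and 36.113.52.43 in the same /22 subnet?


Mask: 255.255.252.0
213.7.9.16 AND mask = 213.7.8.0
36.113.52.43 AND mask = 36.113.52.0
No, different subnets (213.7.8.0 vs 36.113.52.0)


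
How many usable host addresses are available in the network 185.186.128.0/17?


Host bits = 32 - 17 = 15
Total addresses = 2^15 = 32768
Usable = total - 2 (network and broadcast)
Usable hosts: 32766


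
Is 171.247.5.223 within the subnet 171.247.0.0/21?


Subnet network: 171.247.0.0
Test IP AND mask: 171.247.0.0
Yes, 171.247.5.223 is in 171.247.0.0/21


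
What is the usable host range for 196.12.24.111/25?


Network: 196.12.24.0
Broadcast: 196.12.24.127
First usable = network + 1
Last usable = broadcast - 1
Range: 196.12.24.1 to 196.12.24.126


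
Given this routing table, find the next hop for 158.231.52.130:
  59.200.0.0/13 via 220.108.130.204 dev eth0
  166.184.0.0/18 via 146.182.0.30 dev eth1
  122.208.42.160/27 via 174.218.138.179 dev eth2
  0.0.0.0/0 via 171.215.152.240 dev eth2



Longest prefix match for 158.231.52.130:
  /13 59.200.0.0: no
  /18 166.184.0.0: no
  /27 122.208.42.160: no
  /0 0.0.0.0: MATCH
Selected: next-hop 171.215.152.240 via eth2 (matched /0)


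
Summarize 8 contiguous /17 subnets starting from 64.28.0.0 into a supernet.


Original prefix: /17
Number of subnets: 8 = 2^3
New prefix = 17 - 3 = 14
Supernet: 64.28.0.0/14


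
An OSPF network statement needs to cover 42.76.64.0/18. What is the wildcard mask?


Subnet mask: 255.255.192.0
Wildcard = 255.255.255.255 - subnet mask
255 - 255 = 0
255 - 255 = 0
255 - 192 = 63
255 - 0 = 255
Wildcard: 0.0.63.255


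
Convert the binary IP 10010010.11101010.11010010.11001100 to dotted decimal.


10010010 = 146
11101010 = 234
11010010 = 210
11001100 = 204
IP: 146.234.210.204


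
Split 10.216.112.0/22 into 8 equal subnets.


New prefix = 22 + 3 = 25
Each subnet has 128 addresses
  10.216.112.0/25
  10.216.112.128/25
  10.216.113.0/25
  10.216.113.128/25
  10.216.114.0/25
  10.216.114.128/25
  10.216.115.0/25
  10.216.115.128/25
Subnets: 10.216.112.0/25, 10.216.112.128/25, 10.216.113.0/25, 10.216.113.128/25, 10.216.114.0/25, 10.216.114.128/25, 10.216.115.0/25, 10.216.115.128/25


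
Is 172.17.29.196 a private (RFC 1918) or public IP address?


RFC 1918 private ranges:
  10.0.0.0/8 (10.0.0.0 - 10.255.255.255)
  172.16.0.0/12 (172.16.0.0 - 172.31.255.255)
  192.168.0.0/16 (192.168.0.0 - 192.168.255.255)
Private (in 172.16.0.0/12)


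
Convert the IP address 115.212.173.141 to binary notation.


115 = 01110011
212 = 11010100
173 = 10101101
141 = 10001101
Binary: 01110011.11010100.10101101.10001101


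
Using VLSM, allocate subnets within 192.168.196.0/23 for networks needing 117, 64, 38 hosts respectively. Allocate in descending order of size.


117 hosts -> /25 (126 usable): 192.168.196.0/25
64 hosts -> /25 (126 usable): 192.168.196.128/25
38 hosts -> /26 (62 usable): 192.168.197.0/26
Allocation: 192.168.196.0/25 (117 hosts, 126 usable); 192.168.196.128/25 (64 hosts, 126 usable); 192.168.197.0/26 (38 hosts, 62 usable)


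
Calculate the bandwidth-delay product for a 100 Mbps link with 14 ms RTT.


BDP = bandwidth * RTT
= 100 Mbps * 14 ms
= 100 * 1e6 * 14 / 1000 bits
= 1400000 bits
= 175000 bytes
= 170.8984 KB
BDP = 1400000 bits (175000 bytes)


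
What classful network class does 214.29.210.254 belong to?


First octet: 214
Binary: 11010110
110xxxxx -> Class C (192-223)
Class C, default mask 255.255.255.0 (/24)


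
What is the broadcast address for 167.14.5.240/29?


Network: 167.14.5.240/29
Host bits = 3
Set all host bits to 1:
Broadcast: 167.14.5.247


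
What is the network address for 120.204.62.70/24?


IP:   01111000.11001100.00111110.01000110
Mask: 11111111.11111111.11111111.00000000
AND operation:
Net:  01111000.11001100.00111110.00000000
Network: 120.204.62.0/24


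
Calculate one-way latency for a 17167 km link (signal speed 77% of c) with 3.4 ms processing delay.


Speed = 0.77 * 3e5 km/s = 231000 km/s
Propagation delay = 17167 / 231000 = 0.0743 s = 74.316 ms
Processing delay = 3.4 ms
Total one-way latency = 77.716 ms


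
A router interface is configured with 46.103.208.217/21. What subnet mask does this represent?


/21 means 21 network bits, 11 host bits
Binary: 11111111111111111111100000000000
Mask: 255.255.248.0


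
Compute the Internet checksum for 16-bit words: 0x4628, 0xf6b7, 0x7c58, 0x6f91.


Sum all words (with carry folding):
+ 0x4628 = 0x4628
+ 0xf6b7 = 0x3ce0
+ 0x7c58 = 0xb938
+ 0x6f91 = 0x28ca
One's complement: ~0x28ca
Checksum = 0xd735


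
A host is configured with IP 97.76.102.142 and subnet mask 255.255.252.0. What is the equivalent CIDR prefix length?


Binary: 11111111.11111111.11111100.00000000
Count leading 1s
Prefix: /22


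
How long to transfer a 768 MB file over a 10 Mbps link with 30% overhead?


Effective throughput = 10 * (1 - 30/100) = 7 Mbps
File size in Mb = 768 * 8 = 6144 Mb
Time = 6144 / 7
Time = 877.7143 seconds


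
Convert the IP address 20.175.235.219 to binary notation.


20 = 00010100
175 = 10101111
235 = 11101011
219 = 11011011
Binary: 00010100.10101111.11101011.11011011


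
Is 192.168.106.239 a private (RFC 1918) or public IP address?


RFC 1918 private ranges:
  10.0.0.0/8 (10.0.0.0 - 10.255.255.255)
  172.16.0.0/12 (172.16.0.0 - 172.31.255.255)
  192.168.0.0/16 (192.168.0.0 - 192.168.255.255)
Private (in 192.168.0.0/16)


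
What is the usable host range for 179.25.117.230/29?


Network: 179.25.117.224
Broadcast: 179.25.117.231
First usable = network + 1
Last usable = broadcast - 1
Range: 179.25.117.225 to 179.25.117.230


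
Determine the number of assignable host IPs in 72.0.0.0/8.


Host bits = 32 - 8 = 24
Total addresses = 2^24 = 16777216
Usable = total - 2 (network and broadcast)
Usable hosts: 16777214


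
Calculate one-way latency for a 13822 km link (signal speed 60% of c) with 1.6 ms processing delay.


Speed = 0.6 * 3e5 km/s = 180000 km/s
Propagation delay = 13822 / 180000 = 0.0768 s = 76.7889 ms
Processing delay = 1.6 ms
Total one-way latency = 78.3889 ms


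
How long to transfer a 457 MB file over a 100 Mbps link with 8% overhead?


Effective throughput = 100 * (1 - 8/100) = 92 Mbps
File size in Mb = 457 * 8 = 3656 Mb
Time = 3656 / 92
Time = 39.7391 seconds


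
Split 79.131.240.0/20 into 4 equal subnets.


New prefix = 20 + 2 = 22
Each subnet has 1024 addresses
  79.131.240.0/22
  79.131.244.0/22
  79.131.248.0/22
  79.131.252.0/22
Subnets: 79.131.240.0/22, 79.131.244.0/22, 79.131.248.0/22, 79.131.252.0/22


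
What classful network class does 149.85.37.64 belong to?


First octet: 149
Binary: 10010101
10xxxxxx -> Class B (128-191)
Class B, default mask 255.255.0.0 (/16)


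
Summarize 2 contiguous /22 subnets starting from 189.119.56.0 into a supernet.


Original prefix: /22
Number of subnets: 2 = 2^1
New prefix = 22 - 1 = 21
Supernet: 189.119.56.0/21


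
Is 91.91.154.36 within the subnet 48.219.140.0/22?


Subnet network: 48.219.140.0
Test IP AND mask: 91.91.152.0
No, 91.91.154.36 is not in 48.219.140.0/22


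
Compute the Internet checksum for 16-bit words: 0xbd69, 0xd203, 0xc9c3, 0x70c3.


Sum all words (with carry folding):
+ 0xbd69 = 0xbd69
+ 0xd203 = 0x8f6d
+ 0xc9c3 = 0x5931
+ 0x70c3 = 0xc9f4
One's complement: ~0xc9f4
Checksum = 0x360b


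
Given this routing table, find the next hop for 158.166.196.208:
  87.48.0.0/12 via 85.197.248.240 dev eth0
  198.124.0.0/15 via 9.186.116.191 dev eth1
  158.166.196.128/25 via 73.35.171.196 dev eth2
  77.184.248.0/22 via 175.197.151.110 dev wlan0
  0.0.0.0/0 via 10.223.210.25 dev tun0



Longest prefix match for 158.166.196.208:
  /12 87.48.0.0: no
  /15 198.124.0.0: no
  /25 158.166.196.128: MATCH
  /22 77.184.248.0: no
  /0 0.0.0.0: MATCH
Selected: next-hop 73.35.171.196 via eth2 (matched /25)


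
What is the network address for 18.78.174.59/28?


IP:   00010010.01001110.10101110.00111011
Mask: 11111111.11111111.11111111.11110000
AND operation:
Net:  00010010.01001110.10101110.00110000
Network: 18.78.174.48/28


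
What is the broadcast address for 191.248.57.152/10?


Network: 191.192.0.0/10
Host bits = 22
Set all host bits to 1:
Broadcast: 191.255.255.255


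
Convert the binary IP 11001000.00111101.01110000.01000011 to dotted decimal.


11001000 = 200
00111101 = 61
01110000 = 112
01000011 = 67
IP: 200.61.112.67


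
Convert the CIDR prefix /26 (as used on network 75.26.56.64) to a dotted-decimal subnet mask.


/26 means 26 network bits, 6 host bits
Binary: 11111111111111111111111111000000
Mask: 255.255.255.192


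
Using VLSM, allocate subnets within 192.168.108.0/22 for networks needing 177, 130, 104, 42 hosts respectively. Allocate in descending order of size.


177 hosts -> /24 (254 usable): 192.168.108.0/24
130 hosts -> /24 (254 usable): 192.168.109.0/24
104 hosts -> /25 (126 usable): 192.168.110.0/25
42 hosts -> /26 (62 usable): 192.168.110.128/26
Allocation: 192.168.108.0/24 (177 hosts, 254 usable); 192.168.109.0/24 (130 hosts, 254 usable); 192.168.110.0/25 (104 hosts, 126 usable); 192.168.110.128/26 (42 hosts, 62 usable)


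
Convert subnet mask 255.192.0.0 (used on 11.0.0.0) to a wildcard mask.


Subnet mask: 255.192.0.0
Wildcard = 255.255.255.255 - subnet mask
255 - 255 = 0
255 - 192 = 63
255 - 0 = 255
255 - 0 = 255
Wildcard: 0.63.255.255


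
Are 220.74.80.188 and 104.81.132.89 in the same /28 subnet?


Mask: 255.255.255.240
220.74.80.188 AND mask = 220.74.80.176
104.81.132.89 AND mask = 104.81.132.80
No, different subnets (220.74.80.176 vs 104.81.132.80)


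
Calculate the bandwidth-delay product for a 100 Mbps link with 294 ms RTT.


BDP = bandwidth * RTT
= 100 Mbps * 294 ms
= 100 * 1e6 * 294 / 1000 bits
= 29400000 bits
= 3675000 bytes
= 3588.8672 KB
BDP = 29400000 bits (3675000 bytes)


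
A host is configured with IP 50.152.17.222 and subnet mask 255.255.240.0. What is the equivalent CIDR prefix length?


Binary: 11111111.11111111.11110000.00000000
Count leading 1s
Prefix: /20


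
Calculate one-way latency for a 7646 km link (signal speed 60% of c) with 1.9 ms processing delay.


Speed = 0.6 * 3e5 km/s = 180000 km/s
Propagation delay = 7646 / 180000 = 0.0425 s = 42.4778 ms
Processing delay = 1.9 ms
Total one-way latency = 44.3778 ms


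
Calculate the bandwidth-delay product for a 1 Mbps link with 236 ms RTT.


BDP = bandwidth * RTT
= 1 Mbps * 236 ms
= 1 * 1e6 * 236 / 1000 bits
= 236000 bits
= 29500 bytes
= 28.8086 KB
BDP = 236000 bits (29500 bytes)


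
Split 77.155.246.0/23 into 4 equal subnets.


New prefix = 23 + 2 = 25
Each subnet has 128 addresses
  77.155.246.0/25
  77.155.246.128/25
  77.155.247.0/25
  77.155.247.128/25
Subnets: 77.155.246.0/25, 77.155.246.128/25, 77.155.247.0/25, 77.155.247.128/25


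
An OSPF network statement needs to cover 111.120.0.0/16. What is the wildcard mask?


Subnet mask: 255.255.0.0
Wildcard = 255.255.255.255 - subnet mask
255 - 255 = 0
255 - 255 = 0
255 - 0 = 255
255 - 0 = 255
Wildcard: 0.0.255.255


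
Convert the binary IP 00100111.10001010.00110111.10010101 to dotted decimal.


00100111 = 39
10001010 = 138
00110111 = 55
10010101 = 149
IP: 39.138.55.149


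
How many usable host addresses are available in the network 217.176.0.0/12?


Host bits = 32 - 12 = 20
Total addresses = 2^20 = 1048576
Usable = total - 2 (network and broadcast)
Usable hosts: 1048574


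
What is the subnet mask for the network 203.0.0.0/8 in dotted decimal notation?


/8 means 8 network bits, 24 host bits
Binary: 11111111000000000000000000000000
Mask: 255.0.0.0


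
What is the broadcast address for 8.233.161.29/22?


Network: 8.233.160.0/22
Host bits = 10
Set all host bits to 1:
Broadcast: 8.233.163.255


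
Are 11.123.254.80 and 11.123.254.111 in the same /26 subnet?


Mask: 255.255.255.192
11.123.254.80 AND mask = 11.123.254.64
11.123.254.111 AND mask = 11.123.254.64
Yes, same subnet (11.123.254.64)


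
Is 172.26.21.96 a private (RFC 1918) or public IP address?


RFC 1918 private ranges:
  10.0.0.0/8 (10.0.0.0 - 10.255.255.255)
  172.16.0.0/12 (172.16.0.0 - 172.31.255.255)
  192.168.0.0/16 (192.168.0.0 - 192.168.255.255)
Private (in 172.16.0.0/12)


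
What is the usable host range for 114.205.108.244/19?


Network: 114.205.96.0
Broadcast: 114.205.127.255
First usable = network + 1
Last usable = broadcast - 1
Range: 114.205.96.1 to 114.205.127.254


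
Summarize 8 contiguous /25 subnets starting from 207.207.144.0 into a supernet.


Original prefix: /25
Number of subnets: 8 = 2^3
New prefix = 25 - 3 = 22
Supernet: 207.207.144.0/22


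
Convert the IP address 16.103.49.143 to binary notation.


16 = 00010000
103 = 01100111
49 = 00110001
143 = 10001111
Binary: 00010000.01100111.00110001.10001111


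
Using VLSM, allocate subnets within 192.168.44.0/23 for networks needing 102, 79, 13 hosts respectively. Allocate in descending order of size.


102 hosts -> /25 (126 usable): 192.168.44.0/25
79 hosts -> /25 (126 usable): 192.168.44.128/25
13 hosts -> /28 (14 usable): 192.168.45.0/28
Allocation: 192.168.44.0/25 (102 hosts, 126 usable); 192.168.44.128/25 (79 hosts, 126 usable); 192.168.45.0/28 (13 hosts, 14 usable)


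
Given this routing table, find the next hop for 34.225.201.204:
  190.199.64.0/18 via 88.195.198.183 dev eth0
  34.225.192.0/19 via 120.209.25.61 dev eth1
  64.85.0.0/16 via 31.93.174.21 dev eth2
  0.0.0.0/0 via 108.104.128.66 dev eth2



Longest prefix match for 34.225.201.204:
  /18 190.199.64.0: no
  /19 34.225.192.0: MATCH
  /16 64.85.0.0: no
  /0 0.0.0.0: MATCH
Selected: next-hop 120.209.25.61 via eth1 (matched /19)


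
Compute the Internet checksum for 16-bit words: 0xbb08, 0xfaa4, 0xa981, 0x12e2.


Sum all words (with carry folding):
+ 0xbb08 = 0xbb08
+ 0xfaa4 = 0xb5ad
+ 0xa981 = 0x5f2f
+ 0x12e2 = 0x7211
One's complement: ~0x7211
Checksum = 0x8dee


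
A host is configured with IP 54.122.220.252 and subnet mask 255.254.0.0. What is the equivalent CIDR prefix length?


Binary: 11111111.11111110.00000000.00000000
Count leading 1s
Prefix: /15


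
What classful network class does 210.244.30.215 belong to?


First octet: 210
Binary: 11010010
110xxxxx -> Class C (192-223)
Class C, default mask 255.255.255.0 (/24)


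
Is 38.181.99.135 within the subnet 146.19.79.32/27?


Subnet network: 146.19.79.32
Test IP AND mask: 38.181.99.128
No, 38.181.99.135 is not in 146.19.79.32/27


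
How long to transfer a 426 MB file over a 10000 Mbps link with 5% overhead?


Effective throughput = 10000 * (1 - 5/100) = 9500 Mbps
File size in Mb = 426 * 8 = 3408 Mb
Time = 3408 / 9500
Time = 0.3587 seconds


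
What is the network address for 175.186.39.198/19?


IP:   10101111.10111010.00100111.11000110
Mask: 11111111.11111111.11100000.00000000
AND operation:
Net:  10101111.10111010.00100000.00000000
Network: 175.186.32.0/19


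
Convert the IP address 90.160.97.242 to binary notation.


90 = 01011010
160 = 10100000
97 = 01100001
242 = 11110010
Binary: 01011010.10100000.01100001.11110010


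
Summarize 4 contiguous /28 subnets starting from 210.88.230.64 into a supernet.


Original prefix: /28
Number of subnets: 4 = 2^2
New prefix = 28 - 2 = 26
Supernet: 210.88.230.64/26


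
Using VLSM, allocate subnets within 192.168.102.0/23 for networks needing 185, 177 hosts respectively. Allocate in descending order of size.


185 hosts -> /24 (254 usable): 192.168.102.0/24
177 hosts -> /24 (254 usable): 192.168.103.0/24
Allocation: 192.168.102.0/24 (185 hosts, 254 usable); 192.168.103.0/24 (177 hosts, 254 usable)


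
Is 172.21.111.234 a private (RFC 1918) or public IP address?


RFC 1918 private ranges:
  10.0.0.0/8 (10.0.0.0 - 10.255.255.255)
  172.16.0.0/12 (172.16.0.0 - 172.31.255.255)
  192.168.0.0/16 (192.168.0.0 - 192.168.255.255)
Private (in 172.16.0.0/12)


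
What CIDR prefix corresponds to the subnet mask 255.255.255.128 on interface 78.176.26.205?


Binary: 11111111.11111111.11111111.10000000
Count leading 1s
Prefix: /25


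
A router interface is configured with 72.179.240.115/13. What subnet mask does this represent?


/13 means 13 network bits, 19 host bits
Binary: 11111111111110000000000000000000
Mask: 255.248.0.0


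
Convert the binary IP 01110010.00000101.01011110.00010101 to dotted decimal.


01110010 = 114
00000101 = 5
01011110 = 94
00010101 = 21
IP: 114.5.94.21


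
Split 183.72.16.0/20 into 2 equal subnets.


New prefix = 20 + 1 = 21
Each subnet has 2048 addresses
  183.72.16.0/21
  183.72.24.0/21
Subnets: 183.72.16.0/21, 183.72.24.0/21


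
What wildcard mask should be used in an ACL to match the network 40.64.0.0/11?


Subnet mask: 255.224.0.0
Wildcard = 255.255.255.255 - subnet mask
255 - 255 = 0
255 - 224 = 31
255 - 0 = 255
255 - 0 = 255
Wildcard: 0.31.255.255


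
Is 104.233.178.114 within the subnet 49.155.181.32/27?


Subnet network: 49.155.181.32
Test IP AND mask: 104.233.178.96
No, 104.233.178.114 is not in 49.155.181.32/27


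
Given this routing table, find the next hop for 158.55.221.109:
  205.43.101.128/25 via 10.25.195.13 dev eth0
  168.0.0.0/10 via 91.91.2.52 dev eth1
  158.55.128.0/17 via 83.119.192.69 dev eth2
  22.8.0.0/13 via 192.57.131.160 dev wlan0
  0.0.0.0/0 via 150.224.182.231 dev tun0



Longest prefix match for 158.55.221.109:
  /25 205.43.101.128: no
  /10 168.0.0.0: no
  /17 158.55.128.0: MATCH
  /13 22.8.0.0: no
  /0 0.0.0.0: MATCH
Selected: next-hop 83.119.192.69 via eth2 (matched /17)


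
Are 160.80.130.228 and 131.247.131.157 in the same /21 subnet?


Mask: 255.255.248.0
160.80.130.228 AND mask = 160.80.128.0
131.247.131.157 AND mask = 131.247.128.0
No, different subnets (160.80.128.0 vs 131.247.128.0)


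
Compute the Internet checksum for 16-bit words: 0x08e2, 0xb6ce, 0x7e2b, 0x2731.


Sum all words (with carry folding):
+ 0x08e2 = 0x08e2
+ 0xb6ce = 0xbfb0
+ 0x7e2b = 0x3ddc
+ 0x2731 = 0x650d
One's complement: ~0x650d
Checksum = 0x9af2


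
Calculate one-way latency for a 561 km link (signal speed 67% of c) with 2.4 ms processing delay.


Speed = 0.67 * 3e5 km/s = 201000 km/s
Propagation delay = 561 / 201000 = 0.0028 s = 2.791 ms
Processing delay = 2.4 ms
Total one-way latency = 5.191 ms


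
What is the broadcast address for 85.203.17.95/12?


Network: 85.192.0.0/12
Host bits = 20
Set all host bits to 1:
Broadcast: 85.207.255.255


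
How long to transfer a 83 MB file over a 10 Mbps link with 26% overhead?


Effective throughput = 10 * (1 - 26/100) = 7.4 Mbps
File size in Mb = 83 * 8 = 664 Mb
Time = 664 / 7.4
Time = 89.7297 seconds


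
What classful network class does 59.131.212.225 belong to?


First octet: 59
Binary: 00111011
0xxxxxxx -> Class A (1-126)
Class A, default mask 255.0.0.0 (/8)


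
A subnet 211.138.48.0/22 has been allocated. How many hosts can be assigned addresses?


Host bits = 32 - 22 = 10
Total addresses = 2^10 = 1024
Usable = total - 2 (network and broadcast)
Usable hosts: 1022


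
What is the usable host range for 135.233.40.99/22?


Network: 135.233.40.0
Broadcast: 135.233.43.255
First usable = network + 1
Last usable = broadcast - 1
Range: 135.233.40.1 to 135.233.43.254


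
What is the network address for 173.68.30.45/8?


IP:   10101101.01000100.00011110.00101101
Mask: 11111111.00000000.00000000.00000000
AND operation:
Net:  10101101.00000000.00000000.00000000
Network: 173.0.0.0/8


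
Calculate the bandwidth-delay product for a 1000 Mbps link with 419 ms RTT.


BDP = bandwidth * RTT
= 1000 Mbps * 419 ms
= 1000 * 1e6 * 419 / 1000 bits
= 419000000 bits
= 52375000 bytes
= 51147.4609 KB
BDP = 419000000 bits (52375000 bytes)


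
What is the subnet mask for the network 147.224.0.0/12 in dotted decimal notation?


/12 means 12 network bits, 20 host bits
Binary: 11111111111100000000000000000000
Mask: 255.240.0.0


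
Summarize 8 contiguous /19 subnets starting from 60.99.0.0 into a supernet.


Original prefix: /19
Number of subnets: 8 = 2^3
New prefix = 19 - 3 = 16
Supernet: 60.99.0.0/16


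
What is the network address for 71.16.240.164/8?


IP:   01000111.00010000.11110000.10100100
Mask: 11111111.00000000.00000000.00000000
AND operation:
Net:  01000111.00000000.00000000.00000000
Network: 71.0.0.0/8


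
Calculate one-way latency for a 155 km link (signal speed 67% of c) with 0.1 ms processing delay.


Speed = 0.67 * 3e5 km/s = 201000 km/s
Propagation delay = 155 / 201000 = 0.0008 s = 0.7711 ms
Processing delay = 0.1 ms
Total one-way latency = 0.8711 ms


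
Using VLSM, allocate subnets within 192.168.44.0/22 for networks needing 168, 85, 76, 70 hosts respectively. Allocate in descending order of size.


168 hosts -> /24 (254 usable): 192.168.44.0/24
85 hosts -> /25 (126 usable): 192.168.45.0/25
76 hosts -> /25 (126 usable): 192.168.45.128/25
70 hosts -> /25 (126 usable): 192.168.46.0/25
Allocation: 192.168.44.0/24 (168 hosts, 254 usable); 192.168.45.0/25 (85 hosts, 126 usable); 192.168.45.128/25 (76 hosts, 126 usable); 192.168.46.0/25 (70 hosts, 126 usable)


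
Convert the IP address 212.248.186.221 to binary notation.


212 = 11010100
248 = 11111000
186 = 10111010
221 = 11011101
Binary: 11010100.11111000.10111010.11011101


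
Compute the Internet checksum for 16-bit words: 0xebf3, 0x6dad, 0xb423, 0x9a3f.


Sum all words (with carry folding):
+ 0xebf3 = 0xebf3
+ 0x6dad = 0x59a1
+ 0xb423 = 0x0dc5
+ 0x9a3f = 0xa804
One's complement: ~0xa804
Checksum = 0x57fb


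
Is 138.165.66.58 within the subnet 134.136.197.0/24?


Subnet network: 134.136.197.0
Test IP AND mask: 138.165.66.0
No, 138.165.66.58 is not in 134.136.197.0/24


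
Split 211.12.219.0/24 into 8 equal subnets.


New prefix = 24 + 3 = 27
Each subnet has 32 addresses
  211.12.219.0/27
  211.12.219.32/27
  211.12.219.64/27
  211.12.219.96/27
  211.12.219.128/27
  211.12.219.160/27
  211.12.219.192/27
  211.12.219.224/27
Subnets: 211.12.219.0/27, 211.12.219.32/27, 211.12.219.64/27, 211.12.219.96/27, 211.12.219.128/27, 211.12.219.160/27, 211.12.219.192/27, 211.12.219.224/27


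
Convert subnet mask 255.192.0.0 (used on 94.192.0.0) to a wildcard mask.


Subnet mask: 255.192.0.0
Wildcard = 255.255.255.255 - subnet mask
255 - 255 = 0
255 - 192 = 63
255 - 0 = 255
255 - 0 = 255
Wildcard: 0.63.255.255


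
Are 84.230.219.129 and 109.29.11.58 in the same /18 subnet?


Mask: 255.255.192.0
84.230.219.129 AND mask = 84.230.192.0
109.29.11.58 AND mask = 109.29.0.0
No, different subnets (84.230.192.0 vs 109.29.0.0)


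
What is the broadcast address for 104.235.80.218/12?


Network: 104.224.0.0/12
Host bits = 20
Set all host bits to 1:
Broadcast: 104.239.255.255


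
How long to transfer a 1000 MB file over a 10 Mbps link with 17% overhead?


Effective throughput = 10 * (1 - 17/100) = 8.3 Mbps
File size in Mb = 1000 * 8 = 8000 Mb
Time = 8000 / 8.3
Time = 963.8554 seconds


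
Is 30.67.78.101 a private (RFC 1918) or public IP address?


RFC 1918 private ranges:
  10.0.0.0/8 (10.0.0.0 - 10.255.255.255)
  172.16.0.0/12 (172.16.0.0 - 172.31.255.255)
  192.168.0.0/16 (192.168.0.0 - 192.168.255.255)
Public (not in any RFC 1918 range)


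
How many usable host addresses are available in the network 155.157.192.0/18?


Host bits = 32 - 18 = 14
Total addresses = 2^14 = 16384
Usable = total - 2 (network and broadcast)
Usable hosts: 16382


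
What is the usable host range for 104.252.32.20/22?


Network: 104.252.32.0
Broadcast: 104.252.35.255
First usable = network + 1
Last usable = broadcast - 1
Range: 104.252.32.1 to 104.252.35.254


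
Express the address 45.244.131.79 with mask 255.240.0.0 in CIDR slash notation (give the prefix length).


Binary: 11111111.11110000.00000000.00000000
Count leading 1s
Prefix: /12


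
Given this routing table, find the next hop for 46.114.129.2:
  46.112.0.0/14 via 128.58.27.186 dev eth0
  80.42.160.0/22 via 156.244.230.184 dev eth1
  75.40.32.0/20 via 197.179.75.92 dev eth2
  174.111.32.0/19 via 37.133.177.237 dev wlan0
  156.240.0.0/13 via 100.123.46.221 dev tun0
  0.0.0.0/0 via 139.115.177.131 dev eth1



Longest prefix match for 46.114.129.2:
  /14 46.112.0.0: MATCH
  /22 80.42.160.0: no
  /20 75.40.32.0: no
  /19 174.111.32.0: no
  /13 156.240.0.0: no
  /0 0.0.0.0: MATCH
Selected: next-hop 128.58.27.186 via eth0 (matched /14)


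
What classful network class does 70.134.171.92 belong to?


First octet: 70
Binary: 01000110
0xxxxxxx -> Class A (1-126)
Class A, default mask 255.0.0.0 (/8)


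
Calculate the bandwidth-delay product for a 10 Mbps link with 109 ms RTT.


BDP = bandwidth * RTT
= 10 Mbps * 109 ms
= 10 * 1e6 * 109 / 1000 bits
= 1090000 bits
= 136250 bytes
= 133.0566 KB
BDP = 1090000 bits (136250 bytes)


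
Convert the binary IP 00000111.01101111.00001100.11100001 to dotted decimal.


00000111 = 7
01101111 = 111
00001100 = 12
11100001 = 225
IP: 7.111.12.225


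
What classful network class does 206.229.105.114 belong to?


First octet: 206
Binary: 11001110
110xxxxx -> Class C (192-223)
Class C, default mask 255.255.255.0 (/24)


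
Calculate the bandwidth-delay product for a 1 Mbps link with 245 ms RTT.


BDP = bandwidth * RTT
= 1 Mbps * 245 ms
= 1 * 1e6 * 245 / 1000 bits
= 245000 bits
= 30625 bytes
= 29.9072 KB
BDP = 245000 bits (30625 bytes)


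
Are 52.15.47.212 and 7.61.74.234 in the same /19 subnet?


Mask: 255.255.224.0
52.15.47.212 AND mask = 52.15.32.0
7.61.74.234 AND mask = 7.61.64.0
No, different subnets (52.15.32.0 vs 7.61.64.0)


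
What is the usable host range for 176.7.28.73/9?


Network: 176.0.0.0
Broadcast: 176.127.255.255
First usable = network + 1
Last usable = broadcast - 1
Range: 176.0.0.1 to 176.127.255.254


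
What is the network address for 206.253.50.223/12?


IP:   11001110.11111101.00110010.11011111
Mask: 11111111.11110000.00000000.00000000
AND operation:
Net:  11001110.11110000.00000000.00000000
Network: 206.240.0.0/12


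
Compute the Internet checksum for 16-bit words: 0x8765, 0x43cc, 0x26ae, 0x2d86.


Sum all words (with carry folding):
+ 0x8765 = 0x8765
+ 0x43cc = 0xcb31
+ 0x26ae = 0xf1df
+ 0x2d86 = 0x1f66
One's complement: ~0x1f66
Checksum = 0xe099


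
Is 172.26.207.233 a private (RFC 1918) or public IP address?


RFC 1918 private ranges:
  10.0.0.0/8 (10.0.0.0 - 10.255.255.255)
  172.16.0.0/12 (172.16.0.0 - 172.31.255.255)
  192.168.0.0/16 (192.168.0.0 - 192.168.255.255)
Private (in 172.16.0.0/12)


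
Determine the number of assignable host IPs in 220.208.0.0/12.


Host bits = 32 - 12 = 20
Total addresses = 2^20 = 1048576
Usable = total - 2 (network and broadcast)
Usable hosts: 1048574


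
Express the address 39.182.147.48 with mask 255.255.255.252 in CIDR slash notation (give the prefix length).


Binary: 11111111.11111111.11111111.11111100
Count leading 1s
Prefix: /30


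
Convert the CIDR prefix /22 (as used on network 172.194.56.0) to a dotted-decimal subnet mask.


/22 means 22 network bits, 10 host bits
Binary: 11111111111111111111110000000000
Mask: 255.255.252.0


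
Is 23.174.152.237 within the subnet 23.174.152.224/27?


Subnet network: 23.174.152.224
Test IP AND mask: 23.174.152.224
Yes, 23.174.152.237 is in 23.174.152.224/27


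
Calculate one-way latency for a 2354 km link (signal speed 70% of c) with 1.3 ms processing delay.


Speed = 0.7 * 3e5 km/s = 210000 km/s
Propagation delay = 2354 / 210000 = 0.0112 s = 11.2095 ms
Processing delay = 1.3 ms
Total one-way latency = 12.5095 ms


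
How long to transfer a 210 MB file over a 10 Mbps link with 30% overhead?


Effective throughput = 10 * (1 - 30/100) = 7 Mbps
File size in Mb = 210 * 8 = 1680 Mb
Time = 1680 / 7
Time = 240 seconds


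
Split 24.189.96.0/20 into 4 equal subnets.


New prefix = 20 + 2 = 22
Each subnet has 1024 addresses
  24.189.96.0/22
  24.189.100.0/22
  24.189.104.0/22
  24.189.108.0/22
Subnets: 24.189.96.0/22, 24.189.100.0/22, 24.189.104.0/22, 24.189.108.0/22


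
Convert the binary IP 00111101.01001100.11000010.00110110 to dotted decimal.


00111101 = 61
01001100 = 76
11000010 = 194
00110110 = 54
IP: 61.76.194.54


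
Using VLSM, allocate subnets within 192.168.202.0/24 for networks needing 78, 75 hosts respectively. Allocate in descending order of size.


78 hosts -> /25 (126 usable): 192.168.202.0/25
75 hosts -> /25 (126 usable): 192.168.202.128/25
Allocation: 192.168.202.0/25 (78 hosts, 126 usable); 192.168.202.128/25 (75 hosts, 126 usable)


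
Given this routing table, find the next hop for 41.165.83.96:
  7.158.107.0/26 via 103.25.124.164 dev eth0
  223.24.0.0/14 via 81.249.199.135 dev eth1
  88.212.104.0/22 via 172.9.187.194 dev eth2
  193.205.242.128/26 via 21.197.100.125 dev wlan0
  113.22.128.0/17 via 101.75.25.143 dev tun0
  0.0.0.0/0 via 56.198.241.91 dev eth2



Longest prefix match for 41.165.83.96:
  /26 7.158.107.0: no
  /14 223.24.0.0: no
  /22 88.212.104.0: no
  /26 193.205.242.128: no
  /17 113.22.128.0: no
  /0 0.0.0.0: MATCH
Selected: next-hop 56.198.241.91 via eth2 (matched /0)


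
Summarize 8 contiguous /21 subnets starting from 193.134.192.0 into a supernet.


Original prefix: /21
Number of subnets: 8 = 2^3
New prefix = 21 - 3 = 18
Supernet: 193.134.192.0/18


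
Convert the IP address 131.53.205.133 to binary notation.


131 = 10000011
53 = 00110101
205 = 11001101
133 = 10000101
Binary: 10000011.00110101.11001101.10000101
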